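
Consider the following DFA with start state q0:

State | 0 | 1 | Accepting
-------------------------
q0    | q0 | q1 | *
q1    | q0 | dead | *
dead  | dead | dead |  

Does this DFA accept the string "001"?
Start in q0.
Read '0': q0 → q0
Read '0': q0 → q0
Read '1': q0 → q1
Final state q1 is accepting, so the string is accepted.

Final answer: Yes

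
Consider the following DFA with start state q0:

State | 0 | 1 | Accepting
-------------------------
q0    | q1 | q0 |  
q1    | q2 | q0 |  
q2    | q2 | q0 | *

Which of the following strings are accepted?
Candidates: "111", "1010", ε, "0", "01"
"111": q0 → q0 → q0 → q0; q0 is not accepting → rejected
"1010": q0 → q0 → q1 → q0 → q1; q1 is not accepting → rejected
ε: q0; q0 is not accepting → rejected
"0": q0 → q1; q1 is not accepting → rejected
"01": q0 → q1 → q0; q0 is not accepting → rejected

Final answer: None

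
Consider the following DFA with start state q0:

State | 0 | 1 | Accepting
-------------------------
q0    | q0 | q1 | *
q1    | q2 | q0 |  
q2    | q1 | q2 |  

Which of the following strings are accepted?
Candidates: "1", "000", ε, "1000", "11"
"1": q0 → q1; q1 is not accepting → rejected
"000": q0 → q0 → q0 → q0; q0 is accepting → accepted
ε: q0; q0 is accepting → accepted
"1000": q0 → q1 → q2 → q1 → q2; q2 is not accepting → rejected
"11": q0 → q1 → q0; q0 is accepting → accepted

Final answer: "000", ε, "11"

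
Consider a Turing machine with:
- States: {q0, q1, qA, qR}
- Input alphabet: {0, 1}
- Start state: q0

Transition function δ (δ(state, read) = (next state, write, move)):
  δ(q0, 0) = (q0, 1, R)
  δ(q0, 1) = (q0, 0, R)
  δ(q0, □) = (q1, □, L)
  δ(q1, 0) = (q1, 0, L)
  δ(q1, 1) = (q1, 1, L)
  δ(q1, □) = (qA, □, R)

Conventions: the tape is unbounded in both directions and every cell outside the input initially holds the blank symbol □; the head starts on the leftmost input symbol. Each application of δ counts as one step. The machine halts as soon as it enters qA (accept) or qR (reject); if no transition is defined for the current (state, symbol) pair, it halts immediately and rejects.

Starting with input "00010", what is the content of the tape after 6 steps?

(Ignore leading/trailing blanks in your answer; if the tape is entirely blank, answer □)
Step 0: [q0]00010 (head at position 0)
Step 1: δ(q0, 0) = (q0, 1, R)  ⊢  1[q0]0010 (head at position 1)
Step 2: δ(q0, 0) = (q0, 1, R)  ⊢  11[q0]010 (head at position 2)
Step 3: δ(q0, 0) = (q0, 1, R)  ⊢  111[q0]10 (head at position 3)
Step 4: δ(q0, 1) = (q0, 0, R)  ⊢  1110[q0]0 (head at position 4)
Step 5: δ(q0, 0) = (q0, 1, R)  ⊢  11101[q0]□ (head at position 5)
Step 6: δ(q0, □) = (q1, □, L)  ⊢  1110[q1]1□ (head at position 4)
Tape after 6 steps (ignoring surrounding blanks): 11101

Final answer: Tape: 11101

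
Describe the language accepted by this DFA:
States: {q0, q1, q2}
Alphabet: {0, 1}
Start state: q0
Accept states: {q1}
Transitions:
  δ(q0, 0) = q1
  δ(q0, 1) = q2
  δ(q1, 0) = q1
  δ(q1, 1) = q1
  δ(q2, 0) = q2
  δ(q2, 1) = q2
Analyzing the DFA structure:
Start state: q0
Accept states: {q1}
Interpreting what each state remembers (checking against the transitions):
  q0: nothing has been read yet
  q1: the first symbol was 0
  q2: the first symbol was 1 (trap state)
  δ(q0, 0): in q0 (nothing has been read yet), after reading 0 we have: the first symbol was 0 → q1
  δ(q0, 1): in q0 (nothing has been read yet), after reading 1 we have: the first symbol was 1 (trap state) → q2
  δ(q1, 0): in q1 (the first symbol was 0), after reading 0 we have: the first symbol was 0 → q1
  δ(q1, 1): in q1 (the first symbol was 0), after reading 1 we have: the first symbol was 0 → q1
  δ(q2, 0): in q2 (the first symbol was 1 (trap state)), after reading 0 we have: the first symbol was 1 (trap state) → q2
  δ(q2, 1): in q2 (the first symbol was 1 (trap state)), after reading 1 we have: the first symbol was 1 (trap state) → q2
A string is accepted iff it ends in {q1}, i.e. the first symbol was 0.
Language: All binary strings starting with 0

Final answer: All binary strings starting with 0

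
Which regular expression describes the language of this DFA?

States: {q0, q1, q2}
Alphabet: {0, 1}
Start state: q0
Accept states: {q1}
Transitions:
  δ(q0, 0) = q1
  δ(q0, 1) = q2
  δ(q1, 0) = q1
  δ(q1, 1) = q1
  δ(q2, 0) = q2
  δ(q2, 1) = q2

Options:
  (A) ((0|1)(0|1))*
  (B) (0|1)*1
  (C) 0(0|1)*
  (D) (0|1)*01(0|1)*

Testing sample strings against the DFA:
  '10001' -> rejected
  '10111' -> rejected
  '00' -> accepted
  '111' -> rejected
Checking each option for a counterexample:
  (A) ((0|1)(0|1))*: ε is rejected by the DFA but matches the regex → eliminated
  (B) (0|1)*1: '0' is accepted by the DFA but does not match the regex → eliminated
  (C) 0(0|1)*: agrees with the DFA on all strings of length ≤ 4
  (D) (0|1)*01(0|1)*: '0' is accepted by the DFA but does not match the regex → eliminated
Only (C) 0(0|1)* is consistent with the DFA.

Final answer: (C) 0(0|1)*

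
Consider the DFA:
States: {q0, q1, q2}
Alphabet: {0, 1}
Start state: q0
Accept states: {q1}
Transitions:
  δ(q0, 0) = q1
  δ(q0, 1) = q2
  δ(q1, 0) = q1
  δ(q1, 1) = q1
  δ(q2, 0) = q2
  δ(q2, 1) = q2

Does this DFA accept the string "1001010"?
Processing string "1001010":
  q0 --1--> q2
  q2 --0--> q2
  q2 --0--> q2
  q2 --1--> q2
  q2 --0--> q2
  q2 --1--> q2
  q2 --0--> q2
Final state: q2
Accept states: {q1}
q2 is not an accept state, so the string is rejected.

Final answer: No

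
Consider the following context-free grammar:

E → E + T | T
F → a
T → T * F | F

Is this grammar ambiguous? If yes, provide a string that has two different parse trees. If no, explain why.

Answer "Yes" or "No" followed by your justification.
This is the standard stratified expression grammar: '+' is introduced only by the left-recursive rule E → E + T and '*' only by the left-recursive rule T → T * F, with F → a. For any string, the last '+' must be the one produced at the root E (everything after it is a T containing no '+'), and likewise within each T the last '*' is produced at its root. This fixes the parse tree uniquely (left-associative, '*' binding tighter than '+'), so every string has exactly one parse tree.

Final answer: No - the grammar is unambiguous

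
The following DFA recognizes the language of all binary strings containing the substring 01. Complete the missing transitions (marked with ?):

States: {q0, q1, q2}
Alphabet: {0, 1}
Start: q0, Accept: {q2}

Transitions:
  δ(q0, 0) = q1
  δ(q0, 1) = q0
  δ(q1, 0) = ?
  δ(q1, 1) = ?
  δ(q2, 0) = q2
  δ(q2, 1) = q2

What each state remembers (consistent with the given transitions and accept states):
  q0: 01 not seen yet and the last symbol was not 0
  q1: 01 not seen yet and the last symbol was 0
  q2: the substring 01 has already been seen
Filling in the missing entries:
  δ(q1, 0): in q1 (01 not seen yet and the last symbol was 0), after reading 0 we have: 01 not seen yet and the last symbol was 0 → q1
  δ(q1, 1): in q1 (01 not seen yet and the last symbol was 0), after reading 1 we have: the substring 01 has already been seen → q2

Final answer: δ(q1, 0) = q1; δ(q1, 1) = q2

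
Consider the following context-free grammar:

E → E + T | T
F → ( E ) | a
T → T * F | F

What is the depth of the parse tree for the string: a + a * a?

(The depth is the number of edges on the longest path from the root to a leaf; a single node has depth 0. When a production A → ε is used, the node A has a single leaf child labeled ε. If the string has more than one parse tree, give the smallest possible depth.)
The grammar is unambiguous; the parse tree of a + a * a is:
E → E + T at the root (depth 0).
  Left E (depth 1) → T (2) → F (3) → a (4).
  Right T (depth 1) → T * F; that T (2) → F (3) → a (4); F (2) → a (3).
The longest root-to-leaf paths have 4 edges.
Depth = 4.

Final answer: 4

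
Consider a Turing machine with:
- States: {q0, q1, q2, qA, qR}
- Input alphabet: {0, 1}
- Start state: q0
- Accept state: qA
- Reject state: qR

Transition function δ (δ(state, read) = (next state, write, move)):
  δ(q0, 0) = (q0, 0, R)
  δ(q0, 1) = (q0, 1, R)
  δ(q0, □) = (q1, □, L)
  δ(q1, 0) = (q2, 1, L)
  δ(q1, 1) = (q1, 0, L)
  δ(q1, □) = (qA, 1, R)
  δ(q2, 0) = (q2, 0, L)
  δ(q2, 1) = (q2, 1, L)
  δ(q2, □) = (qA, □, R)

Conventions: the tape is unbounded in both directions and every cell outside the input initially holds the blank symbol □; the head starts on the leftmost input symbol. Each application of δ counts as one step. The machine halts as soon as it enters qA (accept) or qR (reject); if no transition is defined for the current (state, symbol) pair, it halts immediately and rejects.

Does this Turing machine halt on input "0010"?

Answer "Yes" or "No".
Step 0: [q0]0010 (head at position 0)
Step 1: δ(q0, 0) = (q0, 0, R)  ⊢  0[q0]010 (head at position 1)
Step 2: δ(q0, 0) = (q0, 0, R)  ⊢  00[q0]10 (head at position 2)
Step 3: δ(q0, 1) = (q0, 1, R)  ⊢  001[q0]0 (head at position 3)
Step 4: δ(q0, 0) = (q0, 0, R)  ⊢  0010[q0]□ (head at position 4)
Step 5: δ(q0, □) = (q1, □, L)  ⊢  001[q1]0□ (head at position 3)
Step 6: δ(q1, 0) = (q2, 1, L)  ⊢  00[q2]11□ (head at position 2)
Step 7: δ(q2, 1) = (q2, 1, L)  ⊢  0[q2]011□ (head at position 1)
Step 8: δ(q2, 0) = (q2, 0, L)  ⊢  [q2]0011□ (head at position 0)
Step 9: δ(q2, 0) = (q2, 0, L)  ⊢  [q2]□0011□ (head at position -1)
Step 10: δ(q2, □) = (qA, □, R)  ⊢  □[qA]0011□ (head at position 0)
The machine is in qA, so it halts and accepts.
It halts after 10 steps.

Final answer: Yes - halts after 10 steps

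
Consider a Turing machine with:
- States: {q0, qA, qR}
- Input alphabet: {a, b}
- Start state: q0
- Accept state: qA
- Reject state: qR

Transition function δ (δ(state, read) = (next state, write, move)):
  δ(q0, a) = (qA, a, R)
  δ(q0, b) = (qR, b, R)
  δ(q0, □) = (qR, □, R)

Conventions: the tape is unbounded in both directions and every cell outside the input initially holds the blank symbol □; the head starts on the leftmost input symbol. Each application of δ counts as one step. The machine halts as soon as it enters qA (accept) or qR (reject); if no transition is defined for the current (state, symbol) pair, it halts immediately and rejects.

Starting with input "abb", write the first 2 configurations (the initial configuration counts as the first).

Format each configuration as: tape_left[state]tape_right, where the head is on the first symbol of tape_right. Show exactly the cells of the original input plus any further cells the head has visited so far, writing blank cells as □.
Step 0: [q0]abb (head at position 0)
Step 1: δ(q0, a) = (qA, a, R)  ⊢  a[qA]bb (head at position 1)

Final answer: [q0]abb ⊢ a[qA]bb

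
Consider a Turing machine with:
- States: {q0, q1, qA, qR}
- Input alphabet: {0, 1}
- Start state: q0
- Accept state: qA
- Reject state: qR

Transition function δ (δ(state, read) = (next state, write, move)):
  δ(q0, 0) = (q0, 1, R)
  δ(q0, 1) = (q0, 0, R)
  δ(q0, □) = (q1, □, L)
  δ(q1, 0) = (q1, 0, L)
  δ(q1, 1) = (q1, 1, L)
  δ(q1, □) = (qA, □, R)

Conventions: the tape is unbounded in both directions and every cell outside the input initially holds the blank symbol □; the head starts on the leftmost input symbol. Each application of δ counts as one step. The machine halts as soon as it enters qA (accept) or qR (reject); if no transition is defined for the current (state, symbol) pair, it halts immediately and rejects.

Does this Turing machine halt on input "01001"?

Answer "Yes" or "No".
Step 0: [q0]01001 (head at position 0)
Step 1: δ(q0, 0) = (q0, 1, R)  ⊢  1[q0]1001 (head at position 1)
Step 2: δ(q0, 1) = (q0, 0, R)  ⊢  10[q0]001 (head at position 2)
Step 3: δ(q0, 0) = (q0, 1, R)  ⊢  101[q0]01 (head at position 3)
Step 4: δ(q0, 0) = (q0, 1, R)  ⊢  1011[q0]1 (head at position 4)
Step 5: δ(q0, 1) = (q0, 0, R)  ⊢  10110[q0]□ (head at position 5)
Step 6: δ(q0, □) = (q1, □, L)  ⊢  1011[q1]0□ (head at position 4)
Step 7: δ(q1, 0) = (q1, 0, L)  ⊢  101[q1]10□ (head at position 3)
Step 8: δ(q1, 1) = (q1, 1, L)  ⊢  10[q1]110□ (head at position 2)
Step 9: δ(q1, 1) = (q1, 1, L)  ⊢  1[q1]0110□ (head at position 1)
Step 10: δ(q1, 0) = (q1, 0, L)  ⊢  [q1]10110□ (head at position 0)
Step 11: δ(q1, 1) = (q1, 1, L)  ⊢  [q1]□10110□ (head at position -1)
Step 12: δ(q1, □) = (qA, □, R)  ⊢  □[qA]10110□ (head at position 0)
The machine is in qA, so it halts and accepts.
It halts after 12 steps.

Final answer: Yes - halts after 12 steps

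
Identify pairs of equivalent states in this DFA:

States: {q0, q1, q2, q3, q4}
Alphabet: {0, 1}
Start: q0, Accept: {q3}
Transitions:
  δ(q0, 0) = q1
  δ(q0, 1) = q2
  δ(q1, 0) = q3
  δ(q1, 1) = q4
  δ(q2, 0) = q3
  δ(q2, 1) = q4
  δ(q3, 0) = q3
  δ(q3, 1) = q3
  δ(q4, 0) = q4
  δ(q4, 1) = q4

Using the table-filling algorithm:
Round 0 – mark pairs where exactly one state is accepting: (q0,q3), (q1,q3), (q2,q3), (q3,q4)
Round 1 – newly marked: (q0,q1) [on 0: q1 vs q3, already marked]; (q0,q2) [on 0: q1 vs q3, already marked]; (q1,q4) [on 0: q3 vs q4, already marked]; (q2,q4) [on 0: q3 vs q4, already marked]
Round 2 – newly marked: (q0,q4) [on 0: q1 vs q4, already marked]
No further pairs can be marked.
(q1, q2) unmarked: δ(q1,0)=q3, δ(q2,0)=q3; δ(q1,1)=q4, δ(q2,1)=q4 → equivalent
Equivalent pairs: (q1, q2)

Final answer: Equivalent pairs: (q1, q2)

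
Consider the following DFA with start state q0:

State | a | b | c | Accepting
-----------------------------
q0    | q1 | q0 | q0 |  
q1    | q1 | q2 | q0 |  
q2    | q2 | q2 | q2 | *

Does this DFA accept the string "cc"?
Start in q0.
Read 'c': q0 → q0
Read 'c': q0 → q0
Final state q0 is not accepting, so the string is rejected.

Final answer: No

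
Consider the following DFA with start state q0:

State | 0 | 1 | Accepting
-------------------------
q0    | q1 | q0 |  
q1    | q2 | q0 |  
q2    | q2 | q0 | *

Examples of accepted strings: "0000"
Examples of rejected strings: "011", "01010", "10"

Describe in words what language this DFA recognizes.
binary strings ending with '00'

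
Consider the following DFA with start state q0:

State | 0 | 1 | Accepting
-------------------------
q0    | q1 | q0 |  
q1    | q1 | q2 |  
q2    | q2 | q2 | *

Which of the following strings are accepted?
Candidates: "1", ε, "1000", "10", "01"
"1": q0 → q0; q0 is not accepting → rejected
ε: q0; q0 is not accepting → rejected
"1000": q0 → q0 → q1 → q1 → q1; q1 is not accepting → rejected
"10": q0 → q0 → q1; q1 is not accepting → rejected
"01": q0 → q1 → q2; q2 is accepting → accepted

Final answer: "01"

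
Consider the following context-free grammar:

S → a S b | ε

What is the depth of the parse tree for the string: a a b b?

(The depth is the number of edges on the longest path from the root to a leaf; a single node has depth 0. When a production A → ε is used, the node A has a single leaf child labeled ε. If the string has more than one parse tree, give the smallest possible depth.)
The only parse tree applies S → a S b 2 times (once per matching a…b pair) and then S → ε.
The S nodes sit at depths 0, 1, …, 2; the innermost S (depth 2) has the single child ε at depth 3.
The terminal leaves a, b are at depths 1..2, so the longest root-to-leaf path is S → S → … → S → ε with 3 edges.
Depth = 3.

Final answer: 3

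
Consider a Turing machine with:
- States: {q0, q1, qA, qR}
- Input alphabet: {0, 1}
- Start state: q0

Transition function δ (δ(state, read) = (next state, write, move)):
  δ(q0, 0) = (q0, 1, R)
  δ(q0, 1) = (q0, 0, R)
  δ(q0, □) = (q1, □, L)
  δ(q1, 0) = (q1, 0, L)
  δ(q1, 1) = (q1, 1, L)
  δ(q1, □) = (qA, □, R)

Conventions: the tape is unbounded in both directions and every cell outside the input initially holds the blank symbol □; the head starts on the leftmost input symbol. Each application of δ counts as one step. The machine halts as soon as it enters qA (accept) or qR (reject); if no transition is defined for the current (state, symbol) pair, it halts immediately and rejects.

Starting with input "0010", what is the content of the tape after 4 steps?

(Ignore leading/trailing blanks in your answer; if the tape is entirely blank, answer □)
Step 0: [q0]0010 (head at position 0)
Step 1: δ(q0, 0) = (q0, 1, R)  ⊢  1[q0]010 (head at position 1)
Step 2: δ(q0, 0) = (q0, 1, R)  ⊢  11[q0]10 (head at position 2)
Step 3: δ(q0, 1) = (q0, 0, R)  ⊢  110[q0]0 (head at position 3)
Step 4: δ(q0, 0) = (q0, 1, R)  ⊢  1101[q0]□ (head at position 4)
Tape after 4 steps (ignoring surrounding blanks): 1101

Final answer: Tape: 1101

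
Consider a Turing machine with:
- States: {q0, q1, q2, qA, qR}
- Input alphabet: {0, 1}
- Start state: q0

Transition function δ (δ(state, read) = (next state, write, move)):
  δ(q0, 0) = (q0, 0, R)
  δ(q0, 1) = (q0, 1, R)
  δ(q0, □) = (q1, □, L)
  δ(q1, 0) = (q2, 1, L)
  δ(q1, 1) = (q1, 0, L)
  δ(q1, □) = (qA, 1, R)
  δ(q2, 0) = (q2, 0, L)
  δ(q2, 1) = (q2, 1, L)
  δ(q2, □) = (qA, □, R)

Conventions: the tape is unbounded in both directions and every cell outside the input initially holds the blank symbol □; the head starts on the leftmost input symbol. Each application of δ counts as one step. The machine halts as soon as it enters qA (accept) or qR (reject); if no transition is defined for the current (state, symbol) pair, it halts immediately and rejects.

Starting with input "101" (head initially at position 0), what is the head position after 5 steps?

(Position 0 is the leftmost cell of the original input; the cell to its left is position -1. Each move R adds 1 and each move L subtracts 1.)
Step 0: [q0]101 (head at position 0)
Step 1: δ(q0, 1) = (q0, 1, R)  ⊢  1[q0]01 (head at position 1)
Step 2: δ(q0, 0) = (q0, 0, R)  ⊢  10[q0]1 (head at position 2)
Step 3: δ(q0, 1) = (q0, 1, R)  ⊢  101[q0]□ (head at position 3)
Step 4: δ(q0, □) = (q1, □, L)  ⊢  10[q1]1□ (head at position 2)
Step 5: δ(q1, 1) = (q1, 0, L)  ⊢  1[q1]00□ (head at position 1)
Head position after 5 steps: 1

Final answer: Position 1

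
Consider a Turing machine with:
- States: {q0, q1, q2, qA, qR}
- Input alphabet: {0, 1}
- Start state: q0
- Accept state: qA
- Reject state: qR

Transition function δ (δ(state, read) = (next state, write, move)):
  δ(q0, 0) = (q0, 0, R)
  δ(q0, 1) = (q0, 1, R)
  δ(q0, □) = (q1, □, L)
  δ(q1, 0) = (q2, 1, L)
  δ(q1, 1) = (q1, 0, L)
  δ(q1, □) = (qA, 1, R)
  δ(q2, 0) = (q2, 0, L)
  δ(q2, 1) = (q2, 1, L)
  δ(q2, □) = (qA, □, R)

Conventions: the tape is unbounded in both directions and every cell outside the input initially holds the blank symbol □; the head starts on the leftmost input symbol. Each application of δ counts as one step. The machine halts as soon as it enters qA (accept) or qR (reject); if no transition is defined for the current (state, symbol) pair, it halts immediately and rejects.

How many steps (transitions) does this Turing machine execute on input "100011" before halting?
Step 0: [q0]100011 (head at position 0)
Step 1: δ(q0, 1) = (q0, 1, R)  ⊢  1[q0]00011 (head at position 1)
Step 2: δ(q0, 0) = (q0, 0, R)  ⊢  10[q0]0011 (head at position 2)
Step 3: δ(q0, 0) = (q0, 0, R)  ⊢  100[q0]011 (head at position 3)
Step 4: δ(q0, 0) = (q0, 0, R)  ⊢  1000[q0]11 (head at position 4)
Step 5: δ(q0, 1) = (q0, 1, R)  ⊢  10001[q0]1 (head at position 5)
Step 6: δ(q0, 1) = (q0, 1, R)  ⊢  100011[q0]□ (head at position 6)
Step 7: δ(q0, □) = (q1, □, L)  ⊢  10001[q1]1□ (head at position 5)
Step 8: δ(q1, 1) = (q1, 0, L)  ⊢  1000[q1]10□ (head at position 4)
Step 9: δ(q1, 1) = (q1, 0, L)  ⊢  100[q1]000□ (head at position 3)
Step 10: δ(q1, 0) = (q2, 1, L)  ⊢  10[q2]0100□ (head at position 2)
Step 11: δ(q2, 0) = (q2, 0, L)  ⊢  1[q2]00100□ (head at position 1)
Step 12: δ(q2, 0) = (q2, 0, L)  ⊢  [q2]100100□ (head at position 0)
Step 13: δ(q2, 1) = (q2, 1, L)  ⊢  [q2]□100100□ (head at position -1)
Step 14: δ(q2, □) = (qA, □, R)  ⊢  □[qA]100100□ (head at position 0)
The machine is in qA, so it halts and accepts.
Number of transitions executed: 14.

Final answer: 14 steps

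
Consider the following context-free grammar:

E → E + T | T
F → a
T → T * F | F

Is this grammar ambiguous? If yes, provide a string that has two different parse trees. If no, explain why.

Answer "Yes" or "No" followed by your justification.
This is the standard stratified expression grammar: '+' is introduced only by the left-recursive rule E → E + T and '*' only by the left-recursive rule T → T * F, with F → a. For any string, the last '+' must be the one produced at the root E (everything after it is a T containing no '+'), and likewise within each T the last '*' is produced at its root. This fixes the parse tree uniquely (left-associative, '*' binding tighter than '+'), so every string has exactly one parse tree.

Final answer: No - the grammar is unambiguous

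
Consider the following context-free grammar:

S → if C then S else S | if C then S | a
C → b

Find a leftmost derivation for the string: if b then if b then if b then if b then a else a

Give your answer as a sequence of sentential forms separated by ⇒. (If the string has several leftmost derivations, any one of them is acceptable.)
Start with S.
Step 1: the leftmost non-terminal is S; apply S → if C then S:  if C then S
Step 2: the leftmost non-terminal is C; apply C → b:  if b then S
Step 3: the leftmost non-terminal is S; apply S → if C then S:  if b then if C then S
Step 4: the leftmost non-terminal is C; apply C → b:  if b then if b then S
Step 5: the leftmost non-terminal is S; apply S → if C then S else S:  if b then if b then if C then S else S
Step 6: the leftmost non-terminal is C; apply C → b:  if b then if b then if b then S else S
Step 7: the leftmost non-terminal is S; apply S → if C then S:  if b then if b then if b then if C then S else S
Step 8: the leftmost non-terminal is C; apply C → b:  if b then if b then if b then if b then S else S
Step 9: the leftmost non-terminal is S; apply S → a:  if b then if b then if b then if b then a else S
Step 10: the leftmost non-terminal is S; apply S → a:  if b then if b then if b then if b then a else a

Final answer: S ⇒ if C then S ⇒ if b then S ⇒ if b then if C then S ⇒ if b then if b then S ⇒ if b then if b then if C then S else S ⇒ if b then if b then if b then S else S ⇒ if b then if b then if b then if C then S else S ⇒ if b then if b then if b then if b then S else S ⇒ if b then if b then if b then if b then a else S ⇒ if b then if b then if b then if b then a else a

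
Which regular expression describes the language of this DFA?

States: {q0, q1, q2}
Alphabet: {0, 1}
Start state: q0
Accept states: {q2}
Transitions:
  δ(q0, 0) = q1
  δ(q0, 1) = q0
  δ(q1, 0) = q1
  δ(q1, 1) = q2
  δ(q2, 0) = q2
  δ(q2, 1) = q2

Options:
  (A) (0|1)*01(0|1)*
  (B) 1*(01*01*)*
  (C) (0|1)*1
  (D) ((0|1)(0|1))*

Testing sample strings against the DFA:
  '10011' -> accepted
  '100' -> rejected
  '0011' -> accepted
  '01101' -> accepted
Checking each option for a counterexample:
  (A) (0|1)*01(0|1)*: agrees with the DFA on all strings of length ≤ 4
  (B) 1*(01*01*)*: ε is rejected by the DFA but matches the regex → eliminated
  (C) (0|1)*1: '1' is rejected by the DFA but matches the regex → eliminated
  (D) ((0|1)(0|1))*: ε is rejected by the DFA but matches the regex → eliminated
Only (A) (0|1)*01(0|1)* is consistent with the DFA.

Final answer: (A) (0|1)*01(0|1)*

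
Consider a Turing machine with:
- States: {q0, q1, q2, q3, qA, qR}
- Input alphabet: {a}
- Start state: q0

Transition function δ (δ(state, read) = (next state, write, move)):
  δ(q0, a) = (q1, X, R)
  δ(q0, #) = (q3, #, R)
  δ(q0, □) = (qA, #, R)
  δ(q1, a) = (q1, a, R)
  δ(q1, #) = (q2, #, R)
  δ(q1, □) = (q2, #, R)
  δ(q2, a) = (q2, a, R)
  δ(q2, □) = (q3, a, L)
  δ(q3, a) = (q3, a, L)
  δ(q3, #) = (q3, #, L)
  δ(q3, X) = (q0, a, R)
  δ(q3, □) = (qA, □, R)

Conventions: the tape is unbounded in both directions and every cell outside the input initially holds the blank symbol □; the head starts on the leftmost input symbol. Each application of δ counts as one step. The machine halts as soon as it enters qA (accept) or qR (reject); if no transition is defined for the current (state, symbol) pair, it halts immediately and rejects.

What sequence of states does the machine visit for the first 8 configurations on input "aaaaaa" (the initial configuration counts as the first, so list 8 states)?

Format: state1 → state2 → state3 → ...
Step 0: [q0]aaaaaa (head at position 0)
Step 1: δ(q0, a) = (q1, X, R)  ⊢  X[q1]aaaaa (head at position 1)
Step 2: δ(q1, a) = (q1, a, R)  ⊢  Xa[q1]aaaa (head at position 2)
Step 3: δ(q1, a) = (q1, a, R)  ⊢  Xaa[q1]aaa (head at position 3)
Step 4: δ(q1, a) = (q1, a, R)  ⊢  Xaaa[q1]aa (head at position 4)
Step 5: δ(q1, a) = (q1, a, R)  ⊢  Xaaaa[q1]a (head at position 5)
Step 6: δ(q1, a) = (q1, a, R)  ⊢  Xaaaaa[q1]□ (head at position 6)
Step 7: δ(q1, □) = (q2, #, R)  ⊢  Xaaaaa#[q2]□ (head at position 7)
Reading off the states of these 8 configurations: q0 → q1 → q1 → q1 → q1 → q1 → q1 → q2

Final answer: q0 → q1 → q1 → q1 → q1 → q1 → q1 → q2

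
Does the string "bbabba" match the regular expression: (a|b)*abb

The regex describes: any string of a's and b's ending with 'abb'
No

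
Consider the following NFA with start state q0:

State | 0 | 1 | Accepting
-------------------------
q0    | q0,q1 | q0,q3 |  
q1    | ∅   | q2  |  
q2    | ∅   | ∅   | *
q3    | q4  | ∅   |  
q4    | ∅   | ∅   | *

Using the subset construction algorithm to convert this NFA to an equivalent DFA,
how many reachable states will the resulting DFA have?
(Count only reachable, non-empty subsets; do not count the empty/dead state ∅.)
Start subset: {q0}
{q0}: on 0 → {q0, q1}, on 1 → {q0, q3}
{q0, q1}: on 0 → {q0, q1}, on 1 → {q0, q2, q3}
{q0, q3}: on 0 → {q0, q1, q4}, on 1 → {q0, q3}
{q0, q2, q3}: on 0 → {q0, q1, q4}, on 1 → {q0, q3}
{q0, q1, q4}: on 0 → {q0, q1}, on 1 → {q0, q2, q3}
Reachable non-empty subsets: {q0}, {q0, q1}, {q0, q3}, {q0, q2, q3}, {q0, q1, q4} — 5 in total.

Final answer: 5 states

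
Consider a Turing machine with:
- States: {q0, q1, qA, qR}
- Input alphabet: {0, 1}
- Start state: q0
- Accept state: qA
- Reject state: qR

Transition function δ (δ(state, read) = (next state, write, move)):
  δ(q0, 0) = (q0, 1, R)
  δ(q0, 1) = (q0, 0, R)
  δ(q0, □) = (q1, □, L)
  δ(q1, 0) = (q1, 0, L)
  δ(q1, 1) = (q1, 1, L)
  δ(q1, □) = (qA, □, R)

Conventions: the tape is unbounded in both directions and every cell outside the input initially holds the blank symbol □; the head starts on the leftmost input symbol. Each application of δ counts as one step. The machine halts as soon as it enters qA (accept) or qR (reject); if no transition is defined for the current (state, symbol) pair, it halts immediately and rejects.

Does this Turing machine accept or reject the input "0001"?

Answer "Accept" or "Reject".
Step 0: [q0]0001 (head at position 0)
Step 1: δ(q0, 0) = (q0, 1, R)  ⊢  1[q0]001 (head at position 1)
Step 2: δ(q0, 0) = (q0, 1, R)  ⊢  11[q0]01 (head at position 2)
Step 3: δ(q0, 0) = (q0, 1, R)  ⊢  111[q0]1 (head at position 3)
Step 4: δ(q0, 1) = (q0, 0, R)  ⊢  1110[q0]□ (head at position 4)
Step 5: δ(q0, □) = (q1, □, L)  ⊢  111[q1]0□ (head at position 3)
Step 6: δ(q1, 0) = (q1, 0, L)  ⊢  11[q1]10□ (head at position 2)
Step 7: δ(q1, 1) = (q1, 1, L)  ⊢  1[q1]110□ (head at position 1)
Step 8: δ(q1, 1) = (q1, 1, L)  ⊢  [q1]1110□ (head at position 0)
Step 9: δ(q1, 1) = (q1, 1, L)  ⊢  [q1]□1110□ (head at position -1)
Step 10: δ(q1, □) = (qA, □, R)  ⊢  □[qA]1110□ (head at position 0)
The machine is in qA, so it halts and accepts.

Final answer: Accept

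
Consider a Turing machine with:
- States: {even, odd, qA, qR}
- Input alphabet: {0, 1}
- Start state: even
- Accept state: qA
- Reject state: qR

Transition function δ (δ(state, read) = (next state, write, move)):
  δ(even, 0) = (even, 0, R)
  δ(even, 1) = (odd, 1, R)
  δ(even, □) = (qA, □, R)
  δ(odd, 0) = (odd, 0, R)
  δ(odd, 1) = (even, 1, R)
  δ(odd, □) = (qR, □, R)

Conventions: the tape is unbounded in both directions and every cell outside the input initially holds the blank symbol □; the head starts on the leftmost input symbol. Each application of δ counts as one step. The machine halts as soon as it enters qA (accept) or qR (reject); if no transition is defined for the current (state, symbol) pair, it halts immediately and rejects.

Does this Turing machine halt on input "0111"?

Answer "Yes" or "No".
Step 0: [even]0111 (head at position 0)
Step 1: δ(even, 0) = (even, 0, R)  ⊢  0[even]111 (head at position 1)
Step 2: δ(even, 1) = (odd, 1, R)  ⊢  01[odd]11 (head at position 2)
Step 3: δ(odd, 1) = (even, 1, R)  ⊢  011[even]1 (head at position 3)
Step 4: δ(even, 1) = (odd, 1, R)  ⊢  0111[odd]□ (head at position 4)
Step 5: δ(odd, □) = (qR, □, R)  ⊢  0111□[qR]□ (head at position 5)
The machine is in qR, so it halts and rejects.
It halts after 5 steps.

Final answer: Yes - halts after 5 steps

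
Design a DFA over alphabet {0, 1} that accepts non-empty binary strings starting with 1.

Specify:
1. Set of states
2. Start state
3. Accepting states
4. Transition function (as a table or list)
One valid DFA (any DFA recognizing the same language is acceptable):
States: {q0, q1, q2}
Start: q0
Accepting: {q1}
Transitions (accepting states marked with *):
State | 0 | 1 | Accepting
-------------------------
q0    | q2 | q1 |  
q1    | q1 | q1 | *
q2    | q2 | q2 |  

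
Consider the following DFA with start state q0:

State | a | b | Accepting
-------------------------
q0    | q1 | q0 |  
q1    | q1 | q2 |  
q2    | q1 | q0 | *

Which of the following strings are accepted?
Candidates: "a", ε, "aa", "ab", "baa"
"a": q0 → q1; q1 is not accepting → rejected
ε: q0; q0 is not accepting → rejected
"aa": q0 → q1 → q1; q1 is not accepting → rejected
"ab": q0 → q1 → q2; q2 is accepting → accepted
"baa": q0 → q0 → q1 → q1; q1 is not accepting → rejected

Final answer: "ab"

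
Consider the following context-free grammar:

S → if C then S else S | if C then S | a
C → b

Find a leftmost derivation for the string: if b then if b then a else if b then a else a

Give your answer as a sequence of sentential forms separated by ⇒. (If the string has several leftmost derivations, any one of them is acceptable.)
Start with S.
Step 1: the leftmost non-terminal is S; apply S → if C then S else S:  if C then S else S
Step 2: the leftmost non-terminal is C; apply C → b:  if b then S else S
Step 3: the leftmost non-terminal is S; apply S → if C then S:  if b then if C then S else S
Step 4: the leftmost non-terminal is C; apply C → b:  if b then if b then S else S
Step 5: the leftmost non-terminal is S; apply S → a:  if b then if b then a else S
Step 6: the leftmost non-terminal is S; apply S → if C then S else S:  if b then if b then a else if C then S else S
Step 7: the leftmost non-terminal is C; apply C → b:  if b then if b then a else if b then S else S
Step 8: the leftmost non-terminal is S; apply S → a:  if b then if b then a else if b then a else S
Step 9: the leftmost non-terminal is S; apply S → a:  if b then if b then a else if b then a else a

Final answer: S ⇒ if C then S else S ⇒ if b then S else S ⇒ if b then if C then S else S ⇒ if b then if b then S else S ⇒ if b then if b then a else S ⇒ if b then if b then a else if C then S else S ⇒ if b then if b then a else if b then S else S ⇒ if b then if b then a else if b then a else S ⇒ if b then if b then a else if b then a else a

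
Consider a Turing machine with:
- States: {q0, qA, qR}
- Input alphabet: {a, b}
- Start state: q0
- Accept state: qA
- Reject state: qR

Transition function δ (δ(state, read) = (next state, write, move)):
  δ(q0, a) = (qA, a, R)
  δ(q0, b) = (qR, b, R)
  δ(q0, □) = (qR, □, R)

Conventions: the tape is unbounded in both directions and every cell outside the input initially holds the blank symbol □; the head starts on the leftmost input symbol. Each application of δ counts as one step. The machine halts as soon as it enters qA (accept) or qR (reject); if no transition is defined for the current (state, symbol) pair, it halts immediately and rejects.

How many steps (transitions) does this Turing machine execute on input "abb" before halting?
Step 0: [q0]abb (head at position 0)
Step 1: δ(q0, a) = (qA, a, R)  ⊢  a[qA]bb (head at position 1)
The machine is in qA, so it halts and accepts.
Number of transitions executed: 1.

Final answer: 1 steps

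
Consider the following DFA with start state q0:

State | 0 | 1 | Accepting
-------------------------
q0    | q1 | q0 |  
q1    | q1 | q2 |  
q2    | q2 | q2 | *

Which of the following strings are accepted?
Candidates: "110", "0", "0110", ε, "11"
"110": q0 → q0 → q0 → q1; q1 is not accepting → rejected
"0": q0 → q1; q1 is not accepting → rejected
"0110": q0 → q1 → q2 → q2 → q2; q2 is accepting → accepted
ε: q0; q0 is not accepting → rejected
"11": q0 → q0 → q0; q0 is not accepting → rejected

Final answer: "0110"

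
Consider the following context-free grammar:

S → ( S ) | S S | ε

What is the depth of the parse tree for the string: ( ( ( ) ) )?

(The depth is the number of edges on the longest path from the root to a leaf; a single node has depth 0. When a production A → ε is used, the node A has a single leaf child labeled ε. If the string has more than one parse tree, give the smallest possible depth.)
The string is 3 nested pairs. The shallowest parse tree applies S → ( S ) 3 times (one node per nested pair, each a child of the previous) and then S → ε in the middle.
S nodes at depths 0..3, ε leaf at depth 4; parentheses leaves are at depths 1..3.
(Using S → S S with an S → ε child anywhere only adds levels, so it cannot give a shallower tree.)
Depth = 4.

Final answer: 4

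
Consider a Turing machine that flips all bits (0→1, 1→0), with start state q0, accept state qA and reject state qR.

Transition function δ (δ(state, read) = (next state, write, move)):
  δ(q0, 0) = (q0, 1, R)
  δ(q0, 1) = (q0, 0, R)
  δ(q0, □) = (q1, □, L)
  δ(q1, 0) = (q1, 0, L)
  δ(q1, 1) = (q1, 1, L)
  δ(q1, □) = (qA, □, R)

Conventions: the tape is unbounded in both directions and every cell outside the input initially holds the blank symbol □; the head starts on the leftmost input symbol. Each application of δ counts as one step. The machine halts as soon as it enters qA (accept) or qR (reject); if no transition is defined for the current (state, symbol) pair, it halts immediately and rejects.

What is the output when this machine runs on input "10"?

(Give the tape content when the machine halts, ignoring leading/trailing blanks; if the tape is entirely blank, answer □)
Step 0: [q0]10 (head at position 0)
Step 1: δ(q0, 1) = (q0, 0, R)  ⊢  0[q0]0 (head at position 1)
Step 2: δ(q0, 0) = (q0, 1, R)  ⊢  01[q0]□ (head at position 2)
Step 3: δ(q0, □) = (q1, □, L)  ⊢  0[q1]1□ (head at position 1)
Step 4: δ(q1, 1) = (q1, 1, L)  ⊢  [q1]01□ (head at position 0)
Step 5: δ(q1, 0) = (q1, 0, L)  ⊢  [q1]□01□ (head at position -1)
Step 6: δ(q1, □) = (qA, □, R)  ⊢  □[qA]01□ (head at position 0)
The machine is in qA, so it halts and accepts.
Tape content when halted (ignoring surrounding blanks): 01

Final answer: Output: 01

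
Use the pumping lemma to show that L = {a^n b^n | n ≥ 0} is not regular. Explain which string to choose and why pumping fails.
Language: L = {a^n b^n | n ≥ 0} (equal numbers of a's followed by b's)
Step 1: Assume for contradiction that L is regular, with pumping length p.
Step 2: Choose s = a^p b^p. Then s ∈ L (it has p a's followed by p b's) and |s| ≥ p.
Step 3: Consider any decomposition s = xyz with |xy| ≤ p and |y| > 0. Since |xy| ≤ p and the first p symbols of s are all a's, y = a^k for some k with 1 ≤ k ≤ p.
Step 4: Pumping up (i = 2): xy²z = a^(p+k) b^p, which has more a's than b's, so xy²z ∉ L.
This contradicts the pumping lemma, so L is not regular.

Final answer: Choose s = a^p b^p. Since |xy| ≤ p, y = a^k with k ≥ 1. Then xy²z = a^(p+k) b^p ∉ L.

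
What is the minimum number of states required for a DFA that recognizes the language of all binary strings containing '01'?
Language: binary strings containing '01'
Lower bound (Myhill–Nerode): the prefixes ε, 0, 01 are pairwise distinguishable:
  ε vs 01: suffix ε distinguishes them (ε is rejected, 01 is accepted)
  0 vs 01: suffix ε distinguishes them (0 is rejected, 01 is accepted)
  ε vs 0: suffix 1 distinguishes them (ε·1 = 1 is rejected, 0·1 = 01 is accepted)
So any DFA needs at least 3 states.
Upper bound: a DFA with 3 states exists (one state per class above: 'no progress', 'last symbol 0', and 'seen 01' (accepting sink)).
Minimum states: 3

Final answer: 3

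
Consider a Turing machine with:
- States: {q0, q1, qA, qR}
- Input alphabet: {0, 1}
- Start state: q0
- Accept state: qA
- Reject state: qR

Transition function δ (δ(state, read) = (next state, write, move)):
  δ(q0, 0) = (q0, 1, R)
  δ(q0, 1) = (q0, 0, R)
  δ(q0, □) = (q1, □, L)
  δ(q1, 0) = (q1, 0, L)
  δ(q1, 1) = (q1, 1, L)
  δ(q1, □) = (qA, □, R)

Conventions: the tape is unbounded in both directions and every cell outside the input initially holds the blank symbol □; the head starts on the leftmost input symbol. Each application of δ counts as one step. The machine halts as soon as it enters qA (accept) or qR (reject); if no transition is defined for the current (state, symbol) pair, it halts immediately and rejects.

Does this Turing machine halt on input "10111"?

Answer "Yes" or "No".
Step 0: [q0]10111 (head at position 0)
Step 1: δ(q0, 1) = (q0, 0, R)  ⊢  0[q0]0111 (head at position 1)
Step 2: δ(q0, 0) = (q0, 1, R)  ⊢  01[q0]111 (head at position 2)
Step 3: δ(q0, 1) = (q0, 0, R)  ⊢  010[q0]11 (head at position 3)
Step 4: δ(q0, 1) = (q0, 0, R)  ⊢  0100[q0]1 (head at position 4)
Step 5: δ(q0, 1) = (q0, 0, R)  ⊢  01000[q0]□ (head at position 5)
Step 6: δ(q0, □) = (q1, □, L)  ⊢  0100[q1]0□ (head at position 4)
Step 7: δ(q1, 0) = (q1, 0, L)  ⊢  010[q1]00□ (head at position 3)
Step 8: δ(q1, 0) = (q1, 0, L)  ⊢  01[q1]000□ (head at position 2)
Step 9: δ(q1, 0) = (q1, 0, L)  ⊢  0[q1]1000□ (head at position 1)
Step 10: δ(q1, 1) = (q1, 1, L)  ⊢  [q1]01000□ (head at position 0)
Step 11: δ(q1, 0) = (q1, 0, L)  ⊢  [q1]□01000□ (head at position -1)
Step 12: δ(q1, □) = (qA, □, R)  ⊢  □[qA]01000□ (head at position 0)
The machine is in qA, so it halts and accepts.
It halts after 12 steps.

Final answer: Yes - halts after 12 steps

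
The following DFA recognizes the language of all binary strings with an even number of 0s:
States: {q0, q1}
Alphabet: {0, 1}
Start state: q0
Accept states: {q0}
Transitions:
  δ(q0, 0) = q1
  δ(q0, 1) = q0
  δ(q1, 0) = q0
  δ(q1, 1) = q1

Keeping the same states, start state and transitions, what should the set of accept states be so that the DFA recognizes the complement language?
The DFA is complete (every state has a transition on every symbol), so the complement
is recognized by the same DFA with accepting and non-accepting states swapped.
Original accept states: {q0}
Complement accept states = All states - Original accept states
= {q0, q1} - {q0}
= {q1}
Complement language: strings with an ODD number of 0s

Final answer: {q1}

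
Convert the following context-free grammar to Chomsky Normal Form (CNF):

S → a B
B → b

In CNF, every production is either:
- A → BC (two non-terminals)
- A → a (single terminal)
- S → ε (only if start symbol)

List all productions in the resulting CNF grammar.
The grammar has no ε-productions or unit productions to eliminate.
S → a B has terminal a in a right-hand side of length ≥ 2: introduce T_a → a and use T_a in place of a.
B → b is already in CNF (single terminal) – keep it.
S → a B becomes S → T_a B.
Resulting CNF grammar (3 productions): T_a → a; B → b; S → T_a B

Final answer: T_a → a; B → b; S → T_a B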